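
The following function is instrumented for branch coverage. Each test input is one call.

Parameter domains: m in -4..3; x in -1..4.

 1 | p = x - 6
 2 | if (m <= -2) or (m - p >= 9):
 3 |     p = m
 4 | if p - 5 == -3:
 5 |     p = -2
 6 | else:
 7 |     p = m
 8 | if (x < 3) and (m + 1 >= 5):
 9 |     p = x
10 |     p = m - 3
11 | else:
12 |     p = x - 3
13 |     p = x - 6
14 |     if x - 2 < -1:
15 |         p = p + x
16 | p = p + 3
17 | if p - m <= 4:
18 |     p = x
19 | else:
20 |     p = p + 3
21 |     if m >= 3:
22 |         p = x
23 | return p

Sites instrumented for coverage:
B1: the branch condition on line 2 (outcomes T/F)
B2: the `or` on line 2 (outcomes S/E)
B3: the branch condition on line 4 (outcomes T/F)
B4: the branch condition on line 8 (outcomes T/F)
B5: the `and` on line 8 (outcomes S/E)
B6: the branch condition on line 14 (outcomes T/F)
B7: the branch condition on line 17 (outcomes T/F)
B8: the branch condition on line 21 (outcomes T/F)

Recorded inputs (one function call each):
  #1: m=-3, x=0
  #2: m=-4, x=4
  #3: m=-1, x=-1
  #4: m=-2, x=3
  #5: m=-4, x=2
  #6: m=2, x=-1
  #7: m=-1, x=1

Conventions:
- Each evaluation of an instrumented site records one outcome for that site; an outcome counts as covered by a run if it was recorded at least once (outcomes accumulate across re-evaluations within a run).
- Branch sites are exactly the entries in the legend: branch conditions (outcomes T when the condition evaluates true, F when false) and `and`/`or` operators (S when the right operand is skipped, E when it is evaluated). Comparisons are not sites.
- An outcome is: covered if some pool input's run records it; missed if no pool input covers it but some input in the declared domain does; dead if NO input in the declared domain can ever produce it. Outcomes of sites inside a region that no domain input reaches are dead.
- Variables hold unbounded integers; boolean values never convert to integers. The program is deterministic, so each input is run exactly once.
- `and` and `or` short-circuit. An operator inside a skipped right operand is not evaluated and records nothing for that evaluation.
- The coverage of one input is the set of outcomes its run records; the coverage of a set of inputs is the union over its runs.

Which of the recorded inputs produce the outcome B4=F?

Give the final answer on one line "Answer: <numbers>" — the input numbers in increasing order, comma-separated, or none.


input #1 (m=-3, x=0): hits B4=F
input #2 (m=-4, x=4): hits B4=F
input #3 (m=-1, x=-1): hits B4=F
input #4 (m=-2, x=3): hits B4=F
input #5 (m=-4, x=2): hits B4=F
input #6 (m=2, x=-1): hits B4=F
input #7 (m=-1, x=1): hits B4=F
Answer: 1, 2, 3, 4, 5, 6, 7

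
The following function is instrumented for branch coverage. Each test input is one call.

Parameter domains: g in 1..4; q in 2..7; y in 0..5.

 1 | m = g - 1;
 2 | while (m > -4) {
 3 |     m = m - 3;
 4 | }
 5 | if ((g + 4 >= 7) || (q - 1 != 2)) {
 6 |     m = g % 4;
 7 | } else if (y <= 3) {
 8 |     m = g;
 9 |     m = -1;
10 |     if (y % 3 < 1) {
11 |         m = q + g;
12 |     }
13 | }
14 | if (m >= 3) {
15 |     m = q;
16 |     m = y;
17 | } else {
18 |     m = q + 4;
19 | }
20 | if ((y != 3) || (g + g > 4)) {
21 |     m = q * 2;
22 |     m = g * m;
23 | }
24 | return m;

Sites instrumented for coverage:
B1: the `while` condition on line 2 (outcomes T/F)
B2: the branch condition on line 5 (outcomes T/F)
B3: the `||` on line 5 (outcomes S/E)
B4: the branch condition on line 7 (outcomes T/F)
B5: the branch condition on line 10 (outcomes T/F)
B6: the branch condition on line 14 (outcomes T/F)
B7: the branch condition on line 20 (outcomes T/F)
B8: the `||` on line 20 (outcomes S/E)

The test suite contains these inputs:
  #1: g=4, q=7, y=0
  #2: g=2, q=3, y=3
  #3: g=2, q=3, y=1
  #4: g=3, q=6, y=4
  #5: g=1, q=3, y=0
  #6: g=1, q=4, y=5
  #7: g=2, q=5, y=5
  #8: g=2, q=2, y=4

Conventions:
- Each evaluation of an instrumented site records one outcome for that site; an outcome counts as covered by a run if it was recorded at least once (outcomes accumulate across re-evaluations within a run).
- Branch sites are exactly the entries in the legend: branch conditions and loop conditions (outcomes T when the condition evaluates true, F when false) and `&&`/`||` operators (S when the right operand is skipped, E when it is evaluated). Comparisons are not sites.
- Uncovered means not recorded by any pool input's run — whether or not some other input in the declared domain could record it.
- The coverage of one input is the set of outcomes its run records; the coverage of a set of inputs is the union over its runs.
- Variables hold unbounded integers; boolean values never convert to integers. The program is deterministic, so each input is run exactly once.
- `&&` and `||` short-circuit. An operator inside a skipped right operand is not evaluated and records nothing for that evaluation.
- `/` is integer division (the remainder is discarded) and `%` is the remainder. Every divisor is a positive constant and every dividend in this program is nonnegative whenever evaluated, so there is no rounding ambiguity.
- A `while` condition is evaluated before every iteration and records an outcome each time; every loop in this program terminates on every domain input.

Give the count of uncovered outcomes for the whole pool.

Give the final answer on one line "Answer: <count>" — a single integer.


#1 (g=4, q=7, y=0) -> B1->T, B1->T, B1->T, B1->F, B3->S, B2->T, B6->F, B8->S, B7->T; covered: B1=T, B1=F, B2=T, B3=S, B6=F, B7=T, B8=S
#2 (g=2, q=3, y=3) -> B1->T, B1->T, B1->F, B3->E, B2->F, B4->T, B5->T, B6->T, B8->E, B7->F; covered: B1=T, B1=F, B2=F, B3=E, B4=T, B5=T, B6=T, B7=F, B8=E
#3 (g=2, q=3, y=1) -> B1->T, B1->T, B1->F, B3->E, B2->F, B4->T, B5->F, B6->F, B8->S, B7->T; covered: B1=T, B1=F, B2=F, B3=E, B4=T, B5=F, B6=F, B7=T, B8=S
#4 (g=3, q=6, y=4) -> B1->T, B1->T, B1->F, B3->S, B2->T, B6->T, B8->S, B7->T; covered: B1=T, B1=F, B2=T, B3=S, B6=T, B7=T, B8=S
#5 (g=1, q=3, y=0) -> B1->T, B1->T, B1->F, B3->E, B2->F, B4->T, B5->T, B6->T, B8->S, B7->T; covered: B1=T, B1=F, B2=F, B3=E, B4=T, B5=T, B6=T, B7=T, B8=S
#6 (g=1, q=4, y=5) -> B1->T, B1->T, B1->F, B3->E, B2->T, B6->F, B8->S, B7->T; covered: B1=T, B1=F, B2=T, B3=E, B6=F, B7=T, B8=S
#7 (g=2, q=5, y=5) -> B1->T, B1->T, B1->F, B3->E, B2->T, B6->F, B8->S, B7->T; covered: B1=T, B1=F, B2=T, B3=E, B6=F, B7=T, B8=S
#8 (g=2, q=2, y=4) -> B1->T, B1->T, B1->F, B3->E, B2->T, B6->F, B8->S, B7->T; covered: B1=T, B1=F, B2=T, B3=E, B6=F, B7=T, B8=S
union over the pool: B1=T, B1=F, B2=T, B2=F, B3=S, B3=E, B4=T, B5=T, B5=F, B6=T, B6=F, B7=T, B7=F, B8=S, B8=E
uncovered (1 of 16): B4=F
Answer: 1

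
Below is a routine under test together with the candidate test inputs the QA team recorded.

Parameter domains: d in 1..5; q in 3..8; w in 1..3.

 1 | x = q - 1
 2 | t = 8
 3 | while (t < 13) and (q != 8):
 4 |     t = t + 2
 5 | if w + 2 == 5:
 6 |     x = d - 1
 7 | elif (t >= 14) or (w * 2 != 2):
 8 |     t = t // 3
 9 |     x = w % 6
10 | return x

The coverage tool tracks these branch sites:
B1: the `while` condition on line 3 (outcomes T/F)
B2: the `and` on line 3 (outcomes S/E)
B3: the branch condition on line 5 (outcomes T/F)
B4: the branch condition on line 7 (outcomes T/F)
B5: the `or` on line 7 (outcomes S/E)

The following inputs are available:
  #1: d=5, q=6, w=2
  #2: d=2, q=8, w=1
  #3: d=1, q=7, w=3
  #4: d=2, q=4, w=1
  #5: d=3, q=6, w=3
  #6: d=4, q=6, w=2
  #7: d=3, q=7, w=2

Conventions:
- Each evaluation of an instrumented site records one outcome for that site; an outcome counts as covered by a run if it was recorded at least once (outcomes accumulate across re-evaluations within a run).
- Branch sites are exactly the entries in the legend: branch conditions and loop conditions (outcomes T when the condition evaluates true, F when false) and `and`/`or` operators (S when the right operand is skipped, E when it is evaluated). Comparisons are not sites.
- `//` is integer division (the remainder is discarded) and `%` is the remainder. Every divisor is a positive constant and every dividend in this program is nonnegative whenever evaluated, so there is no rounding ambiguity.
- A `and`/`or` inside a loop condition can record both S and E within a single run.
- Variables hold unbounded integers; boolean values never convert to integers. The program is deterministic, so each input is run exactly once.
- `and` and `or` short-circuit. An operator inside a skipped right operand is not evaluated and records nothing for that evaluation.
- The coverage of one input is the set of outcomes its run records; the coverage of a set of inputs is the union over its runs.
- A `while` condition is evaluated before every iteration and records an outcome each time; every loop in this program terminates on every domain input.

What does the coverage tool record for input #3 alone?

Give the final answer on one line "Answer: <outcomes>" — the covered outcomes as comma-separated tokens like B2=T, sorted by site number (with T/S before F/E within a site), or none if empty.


Event log for input #3 (d=1, q=7, w=3):
  B2->E, B1->T, B2->E, B1->T, B2->E, B1->T, B2->S, B1->F, B3->T
as a set, this run covers: B1=T, B1=F, B2=S, B2=E, B3=T
Answer: B1=T, B1=F, B2=S, B2=E, B3=T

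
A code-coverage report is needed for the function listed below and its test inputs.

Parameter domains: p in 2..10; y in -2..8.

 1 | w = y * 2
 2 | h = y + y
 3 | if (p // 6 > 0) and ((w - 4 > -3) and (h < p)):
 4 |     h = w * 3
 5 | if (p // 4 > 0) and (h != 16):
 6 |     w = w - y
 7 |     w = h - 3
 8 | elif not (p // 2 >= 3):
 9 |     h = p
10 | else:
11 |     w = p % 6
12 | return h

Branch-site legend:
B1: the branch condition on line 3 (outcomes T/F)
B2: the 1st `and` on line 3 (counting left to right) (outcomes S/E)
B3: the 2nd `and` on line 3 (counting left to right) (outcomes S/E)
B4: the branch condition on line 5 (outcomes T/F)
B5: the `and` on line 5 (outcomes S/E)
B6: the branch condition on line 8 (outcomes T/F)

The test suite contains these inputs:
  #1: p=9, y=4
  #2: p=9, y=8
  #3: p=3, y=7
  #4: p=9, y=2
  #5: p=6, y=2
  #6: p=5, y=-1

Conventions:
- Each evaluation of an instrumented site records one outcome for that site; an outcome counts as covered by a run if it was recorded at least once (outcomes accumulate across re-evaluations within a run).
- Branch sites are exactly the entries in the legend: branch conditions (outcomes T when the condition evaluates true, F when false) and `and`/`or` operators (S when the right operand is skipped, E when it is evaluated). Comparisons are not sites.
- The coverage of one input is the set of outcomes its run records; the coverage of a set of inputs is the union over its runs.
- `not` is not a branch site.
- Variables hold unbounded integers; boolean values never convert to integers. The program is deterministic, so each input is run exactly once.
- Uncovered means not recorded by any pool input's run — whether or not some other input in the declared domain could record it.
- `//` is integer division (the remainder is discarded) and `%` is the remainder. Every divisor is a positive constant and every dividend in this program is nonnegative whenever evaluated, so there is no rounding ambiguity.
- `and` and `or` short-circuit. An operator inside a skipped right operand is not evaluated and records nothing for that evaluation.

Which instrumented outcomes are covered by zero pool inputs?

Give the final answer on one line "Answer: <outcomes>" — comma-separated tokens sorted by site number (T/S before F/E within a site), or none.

input #1, p=9, y=4: events B2->E, B3->E, B1->T, B5->E, B4->T; outcomes B1=T, B2=E, B3=E, B4=T, B5=E
input #2, p=9, y=8: events B2->E, B3->E, B1->F, B5->E, B4->F, B6->F; outcomes B1=F, B2=E, B3=E, B4=F, B5=E, B6=F
input #3, p=3, y=7: events B2->S, B1->F, B5->S, B4->F, B6->T; outcomes B1=F, B2=S, B4=F, B5=S, B6=T
input #4, p=9, y=2: events B2->E, B3->E, B1->T, B5->E, B4->T; outcomes B1=T, B2=E, B3=E, B4=T, B5=E
input #5, p=6, y=2: events B2->E, B3->E, B1->T, B5->E, B4->T; outcomes B1=T, B2=E, B3=E, B4=T, B5=E
input #6, p=5, y=-1: events B2->S, B1->F, B5->E, B4->T; outcomes B1=F, B2=S, B4=T, B5=E
union over the pool: B1=T, B1=F, B2=S, B2=E, B3=E, B4=T, B4=F, B5=S, B5=E, B6=T, B6=F
uncovered (1 of 12): B3=S

Answer: B3=S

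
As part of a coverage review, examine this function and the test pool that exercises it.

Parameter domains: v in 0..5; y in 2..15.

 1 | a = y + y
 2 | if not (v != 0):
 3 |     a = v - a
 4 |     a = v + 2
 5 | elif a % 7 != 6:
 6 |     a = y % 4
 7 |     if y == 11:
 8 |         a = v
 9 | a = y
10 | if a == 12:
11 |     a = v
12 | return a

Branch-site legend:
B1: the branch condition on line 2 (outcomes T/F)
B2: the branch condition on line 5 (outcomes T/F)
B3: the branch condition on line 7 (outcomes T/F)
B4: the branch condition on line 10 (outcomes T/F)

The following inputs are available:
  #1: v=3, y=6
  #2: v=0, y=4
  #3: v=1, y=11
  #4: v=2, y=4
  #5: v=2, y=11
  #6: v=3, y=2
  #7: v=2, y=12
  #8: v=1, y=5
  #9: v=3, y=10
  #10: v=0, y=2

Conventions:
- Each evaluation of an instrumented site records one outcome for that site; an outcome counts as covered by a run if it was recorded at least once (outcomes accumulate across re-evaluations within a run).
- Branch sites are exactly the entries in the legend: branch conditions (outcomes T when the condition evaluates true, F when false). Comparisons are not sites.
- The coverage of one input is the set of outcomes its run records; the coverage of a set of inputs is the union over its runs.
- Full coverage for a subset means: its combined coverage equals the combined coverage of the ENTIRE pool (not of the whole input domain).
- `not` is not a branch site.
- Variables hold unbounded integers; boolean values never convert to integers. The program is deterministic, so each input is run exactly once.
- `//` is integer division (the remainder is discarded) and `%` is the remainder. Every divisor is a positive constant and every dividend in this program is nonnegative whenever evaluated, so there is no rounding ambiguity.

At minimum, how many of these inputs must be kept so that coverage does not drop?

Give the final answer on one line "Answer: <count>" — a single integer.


test 1 (v=3, y=6) hits B1=F, B2=T, B3=F, B4=F
test 2 (v=0, y=4) hits B1=T, B4=F
test 3 (v=1, y=11) hits B1=F, B2=T, B3=T, B4=F
test 4 (v=2, y=4) hits B1=F, B2=T, B3=F, B4=F
test 5 (v=2, y=11) hits B1=F, B2=T, B3=T, B4=F
test 6 (v=3, y=2) hits B1=F, B2=T, B3=F, B4=F
test 7 (v=2, y=12) hits B1=F, B2=T, B3=F, B4=T
test 8 (v=1, y=5) hits B1=F, B2=T, B3=F, B4=F
test 9 (v=3, y=10) hits B1=F, B2=F, B4=F
test 10 (v=0, y=2) hits B1=T, B4=F
pool-wide coverage (8 outcomes): B1=T, B1=F, B2=T, B2=F, B3=T, B3=F, B4=T, B4=F
no size-1 subset reaches all 8 outcomes (best union: 4/8)
no size-2 subset reaches all 8 outcomes (best union: 6/8)
no size-3 subset reaches all 8 outcomes (best union: 7/8)
the canonical winner is {2, 3, 7, 9}: size 4, full 8-outcome coverage, earliest index list among size-4 covers
Answer: 4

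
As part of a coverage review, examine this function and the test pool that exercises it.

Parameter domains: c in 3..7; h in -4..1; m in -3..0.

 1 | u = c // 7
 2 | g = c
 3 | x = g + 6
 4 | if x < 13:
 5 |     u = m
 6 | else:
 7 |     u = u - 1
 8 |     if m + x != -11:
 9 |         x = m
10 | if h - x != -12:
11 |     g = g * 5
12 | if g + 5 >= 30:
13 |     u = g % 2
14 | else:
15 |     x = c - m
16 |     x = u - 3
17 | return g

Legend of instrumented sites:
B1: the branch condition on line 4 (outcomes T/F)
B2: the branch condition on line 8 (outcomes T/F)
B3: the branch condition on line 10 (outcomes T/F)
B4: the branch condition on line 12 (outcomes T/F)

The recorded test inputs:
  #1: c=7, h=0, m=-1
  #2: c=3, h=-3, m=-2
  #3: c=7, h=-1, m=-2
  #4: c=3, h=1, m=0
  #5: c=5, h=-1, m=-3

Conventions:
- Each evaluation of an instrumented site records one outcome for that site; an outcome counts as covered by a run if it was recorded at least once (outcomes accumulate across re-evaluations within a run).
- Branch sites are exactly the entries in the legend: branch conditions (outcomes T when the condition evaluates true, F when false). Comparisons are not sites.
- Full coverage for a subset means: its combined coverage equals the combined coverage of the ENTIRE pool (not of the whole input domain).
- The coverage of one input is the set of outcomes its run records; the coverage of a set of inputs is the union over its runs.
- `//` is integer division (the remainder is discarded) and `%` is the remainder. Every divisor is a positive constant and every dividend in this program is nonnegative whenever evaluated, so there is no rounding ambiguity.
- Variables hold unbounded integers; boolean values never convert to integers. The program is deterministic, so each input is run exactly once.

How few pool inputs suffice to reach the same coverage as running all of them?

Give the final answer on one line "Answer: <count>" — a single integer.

run #1 (c=7, h=0, m=-1) records B1=F, B2=T, B3=T, B4=T
run #2 (c=3, h=-3, m=-2) records B1=T, B3=F, B4=F
run #3 (c=7, h=-1, m=-2) records B1=F, B2=T, B3=T, B4=T
run #4 (c=3, h=1, m=0) records B1=T, B3=T, B4=F
run #5 (c=5, h=-1, m=-3) records B1=T, B3=F, B4=F
pool-wide coverage (7 outcomes): B1=T, B1=F, B2=T, B3=T, B3=F, B4=T, B4=F
checked all size-1 subsets: none covers 7 outcomes (max 4/7)
at size 2, {1, 2} reaches all 7 outcomes; every lexicographically earlier size-2 subset fails

Answer: 2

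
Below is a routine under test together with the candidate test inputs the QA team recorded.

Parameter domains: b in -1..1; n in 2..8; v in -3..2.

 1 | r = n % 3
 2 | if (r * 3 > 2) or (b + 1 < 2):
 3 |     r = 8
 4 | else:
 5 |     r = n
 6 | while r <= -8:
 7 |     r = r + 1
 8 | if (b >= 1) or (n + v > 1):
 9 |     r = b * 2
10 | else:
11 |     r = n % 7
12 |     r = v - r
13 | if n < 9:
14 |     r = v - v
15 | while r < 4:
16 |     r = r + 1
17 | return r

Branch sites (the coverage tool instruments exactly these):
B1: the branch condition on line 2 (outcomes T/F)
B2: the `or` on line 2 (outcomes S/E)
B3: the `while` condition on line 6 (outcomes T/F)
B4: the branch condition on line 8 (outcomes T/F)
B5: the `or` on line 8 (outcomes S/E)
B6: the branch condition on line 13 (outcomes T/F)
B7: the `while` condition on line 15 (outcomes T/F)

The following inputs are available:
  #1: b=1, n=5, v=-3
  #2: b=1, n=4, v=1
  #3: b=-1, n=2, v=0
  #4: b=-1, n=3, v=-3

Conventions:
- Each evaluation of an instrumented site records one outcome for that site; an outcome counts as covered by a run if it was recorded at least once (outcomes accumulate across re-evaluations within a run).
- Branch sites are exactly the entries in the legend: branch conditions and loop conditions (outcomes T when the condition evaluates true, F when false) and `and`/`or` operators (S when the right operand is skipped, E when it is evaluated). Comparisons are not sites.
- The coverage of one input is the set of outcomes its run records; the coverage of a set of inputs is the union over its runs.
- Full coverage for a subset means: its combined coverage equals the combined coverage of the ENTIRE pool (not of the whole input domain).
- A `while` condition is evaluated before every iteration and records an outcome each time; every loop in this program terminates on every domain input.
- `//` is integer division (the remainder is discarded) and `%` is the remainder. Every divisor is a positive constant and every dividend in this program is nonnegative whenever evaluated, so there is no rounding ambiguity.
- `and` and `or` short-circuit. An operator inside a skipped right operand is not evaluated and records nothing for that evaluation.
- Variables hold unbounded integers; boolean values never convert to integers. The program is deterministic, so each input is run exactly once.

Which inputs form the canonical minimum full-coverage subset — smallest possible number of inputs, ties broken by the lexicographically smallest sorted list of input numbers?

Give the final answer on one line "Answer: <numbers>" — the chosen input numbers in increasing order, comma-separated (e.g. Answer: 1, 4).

input #1 (b=1, n=5, v=-3): events B2->S, B1->T, B3->F, B5->S, B4->T, B6->T, B7->T, B7->T, B7->T, B7->T, B7->F; covers B1=T, B2=S, B3=F, B4=T, B5=S, B6=T, B7=T, B7=F
input #2 (b=1, n=4, v=1): events B2->S, B1->T, B3->F, B5->S, B4->T, B6->T, B7->T, B7->T, B7->T, B7->T, B7->F; covers B1=T, B2=S, B3=F, B4=T, B5=S, B6=T, B7=T, B7=F
input #3 (b=-1, n=2, v=0): events B2->S, B1->T, B3->F, B5->E, B4->T, B6->T, B7->T, B7->T, B7->T, B7->T, B7->F; covers B1=T, B2=S, B3=F, B4=T, B5=E, B6=T, B7=T, B7=F
input #4 (b=-1, n=3, v=-3): events B2->E, B1->T, B3->F, B5->E, B4->F, B6->T, B7->T, B7->T, B7->T, B7->T, B7->F; covers B1=T, B2=E, B3=F, B4=F, B5=E, B6=T, B7=T, B7=F
union over all inputs: B1=T, B2=S, B2=E, B3=F, B4=T, B4=F, B5=S, B5=E, B6=T, B7=T, B7=F (11 outcomes)
checked all size-1 subsets: none covers 11 outcomes (max 8/11)
the canonical winner is {1, 4}: size 2, full 11-outcome coverage, earliest index list among size-2 covers

Answer: 1, 4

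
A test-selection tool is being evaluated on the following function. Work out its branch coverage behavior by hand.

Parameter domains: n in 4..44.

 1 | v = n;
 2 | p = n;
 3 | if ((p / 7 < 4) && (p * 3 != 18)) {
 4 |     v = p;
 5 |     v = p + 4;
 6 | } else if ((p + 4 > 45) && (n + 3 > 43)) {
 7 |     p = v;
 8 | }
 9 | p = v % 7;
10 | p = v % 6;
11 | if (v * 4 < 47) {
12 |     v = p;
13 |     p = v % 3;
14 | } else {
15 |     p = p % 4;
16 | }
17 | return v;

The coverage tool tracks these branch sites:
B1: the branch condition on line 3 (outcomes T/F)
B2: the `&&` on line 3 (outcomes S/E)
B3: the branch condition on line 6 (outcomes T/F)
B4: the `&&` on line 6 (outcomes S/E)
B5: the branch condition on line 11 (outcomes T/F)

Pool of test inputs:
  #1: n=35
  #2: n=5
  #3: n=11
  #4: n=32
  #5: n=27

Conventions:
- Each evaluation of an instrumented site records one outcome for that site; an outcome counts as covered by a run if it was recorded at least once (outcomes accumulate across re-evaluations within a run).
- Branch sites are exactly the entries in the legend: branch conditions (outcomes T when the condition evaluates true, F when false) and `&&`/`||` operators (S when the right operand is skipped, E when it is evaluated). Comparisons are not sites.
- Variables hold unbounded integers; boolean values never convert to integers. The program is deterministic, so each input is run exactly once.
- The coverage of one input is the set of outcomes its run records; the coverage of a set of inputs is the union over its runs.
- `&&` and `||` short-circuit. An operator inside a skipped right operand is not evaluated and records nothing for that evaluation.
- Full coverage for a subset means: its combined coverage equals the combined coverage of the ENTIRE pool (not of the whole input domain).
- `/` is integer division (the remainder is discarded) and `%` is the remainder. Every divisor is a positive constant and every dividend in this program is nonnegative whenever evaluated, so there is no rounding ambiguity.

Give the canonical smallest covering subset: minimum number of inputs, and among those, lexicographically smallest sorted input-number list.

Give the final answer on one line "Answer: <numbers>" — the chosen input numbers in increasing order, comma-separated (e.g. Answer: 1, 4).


input #1 (n=35): events B2->S, B1->F, B4->S, B3->F, B5->F; covers B1=F, B2=S, B3=F, B4=S, B5=F
input #2 (n=5): events B2->E, B1->T, B5->T; covers B1=T, B2=E, B5=T
input #3 (n=11): events B2->E, B1->T, B5->F; covers B1=T, B2=E, B5=F
input #4 (n=32): events B2->S, B1->F, B4->S, B3->F, B5->F; covers B1=F, B2=S, B3=F, B4=S, B5=F
input #5 (n=27): events B2->E, B1->T, B5->F; covers B1=T, B2=E, B5=F
union over all inputs: B1=T, B1=F, B2=S, B2=E, B3=F, B4=S, B5=T, B5=F (8 outcomes)
checked all size-1 subsets: none covers 8 outcomes (max 5/8)
size 2: inputs {1, 2} cover all 8 outcomes, and no lexicographically smaller subset of this size does
Answer: 1, 2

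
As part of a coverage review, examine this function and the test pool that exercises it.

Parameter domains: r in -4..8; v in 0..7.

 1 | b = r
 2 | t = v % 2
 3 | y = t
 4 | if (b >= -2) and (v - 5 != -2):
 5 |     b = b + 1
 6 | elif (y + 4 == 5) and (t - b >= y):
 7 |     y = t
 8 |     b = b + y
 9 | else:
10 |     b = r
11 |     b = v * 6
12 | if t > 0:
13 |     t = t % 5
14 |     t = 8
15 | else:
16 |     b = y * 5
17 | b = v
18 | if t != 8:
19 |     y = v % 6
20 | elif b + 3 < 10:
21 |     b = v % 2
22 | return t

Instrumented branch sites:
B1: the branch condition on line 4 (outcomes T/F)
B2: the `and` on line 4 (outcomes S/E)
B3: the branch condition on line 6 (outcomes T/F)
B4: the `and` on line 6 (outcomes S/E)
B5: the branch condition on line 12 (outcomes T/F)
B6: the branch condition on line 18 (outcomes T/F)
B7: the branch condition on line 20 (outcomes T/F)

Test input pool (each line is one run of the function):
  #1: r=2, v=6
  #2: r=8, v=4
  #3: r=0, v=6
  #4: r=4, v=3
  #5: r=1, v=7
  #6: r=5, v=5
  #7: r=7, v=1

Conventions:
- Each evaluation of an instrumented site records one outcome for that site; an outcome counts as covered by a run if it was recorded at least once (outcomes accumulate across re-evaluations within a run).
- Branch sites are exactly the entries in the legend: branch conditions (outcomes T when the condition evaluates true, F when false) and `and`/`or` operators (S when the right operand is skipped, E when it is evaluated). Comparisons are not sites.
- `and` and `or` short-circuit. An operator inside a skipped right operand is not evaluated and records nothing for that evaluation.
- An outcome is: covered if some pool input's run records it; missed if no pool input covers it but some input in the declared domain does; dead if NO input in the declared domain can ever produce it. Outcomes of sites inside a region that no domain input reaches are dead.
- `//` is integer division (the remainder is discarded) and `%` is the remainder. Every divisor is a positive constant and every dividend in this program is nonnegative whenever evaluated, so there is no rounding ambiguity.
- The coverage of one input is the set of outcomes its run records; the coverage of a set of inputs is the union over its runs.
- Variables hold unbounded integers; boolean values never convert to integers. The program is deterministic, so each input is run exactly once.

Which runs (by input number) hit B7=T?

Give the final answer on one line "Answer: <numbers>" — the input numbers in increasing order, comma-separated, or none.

input #1 (r=2, v=6): does not produce B7=T
input #2 (r=8, v=4): does not produce B7=T
input #3 (r=0, v=6): does not produce B7=T
input #4 (r=4, v=3): produces B7=T
input #5 (r=1, v=7): does not produce B7=T
input #6 (r=5, v=5): produces B7=T
input #7 (r=7, v=1): produces B7=T

Answer: 4, 6, 7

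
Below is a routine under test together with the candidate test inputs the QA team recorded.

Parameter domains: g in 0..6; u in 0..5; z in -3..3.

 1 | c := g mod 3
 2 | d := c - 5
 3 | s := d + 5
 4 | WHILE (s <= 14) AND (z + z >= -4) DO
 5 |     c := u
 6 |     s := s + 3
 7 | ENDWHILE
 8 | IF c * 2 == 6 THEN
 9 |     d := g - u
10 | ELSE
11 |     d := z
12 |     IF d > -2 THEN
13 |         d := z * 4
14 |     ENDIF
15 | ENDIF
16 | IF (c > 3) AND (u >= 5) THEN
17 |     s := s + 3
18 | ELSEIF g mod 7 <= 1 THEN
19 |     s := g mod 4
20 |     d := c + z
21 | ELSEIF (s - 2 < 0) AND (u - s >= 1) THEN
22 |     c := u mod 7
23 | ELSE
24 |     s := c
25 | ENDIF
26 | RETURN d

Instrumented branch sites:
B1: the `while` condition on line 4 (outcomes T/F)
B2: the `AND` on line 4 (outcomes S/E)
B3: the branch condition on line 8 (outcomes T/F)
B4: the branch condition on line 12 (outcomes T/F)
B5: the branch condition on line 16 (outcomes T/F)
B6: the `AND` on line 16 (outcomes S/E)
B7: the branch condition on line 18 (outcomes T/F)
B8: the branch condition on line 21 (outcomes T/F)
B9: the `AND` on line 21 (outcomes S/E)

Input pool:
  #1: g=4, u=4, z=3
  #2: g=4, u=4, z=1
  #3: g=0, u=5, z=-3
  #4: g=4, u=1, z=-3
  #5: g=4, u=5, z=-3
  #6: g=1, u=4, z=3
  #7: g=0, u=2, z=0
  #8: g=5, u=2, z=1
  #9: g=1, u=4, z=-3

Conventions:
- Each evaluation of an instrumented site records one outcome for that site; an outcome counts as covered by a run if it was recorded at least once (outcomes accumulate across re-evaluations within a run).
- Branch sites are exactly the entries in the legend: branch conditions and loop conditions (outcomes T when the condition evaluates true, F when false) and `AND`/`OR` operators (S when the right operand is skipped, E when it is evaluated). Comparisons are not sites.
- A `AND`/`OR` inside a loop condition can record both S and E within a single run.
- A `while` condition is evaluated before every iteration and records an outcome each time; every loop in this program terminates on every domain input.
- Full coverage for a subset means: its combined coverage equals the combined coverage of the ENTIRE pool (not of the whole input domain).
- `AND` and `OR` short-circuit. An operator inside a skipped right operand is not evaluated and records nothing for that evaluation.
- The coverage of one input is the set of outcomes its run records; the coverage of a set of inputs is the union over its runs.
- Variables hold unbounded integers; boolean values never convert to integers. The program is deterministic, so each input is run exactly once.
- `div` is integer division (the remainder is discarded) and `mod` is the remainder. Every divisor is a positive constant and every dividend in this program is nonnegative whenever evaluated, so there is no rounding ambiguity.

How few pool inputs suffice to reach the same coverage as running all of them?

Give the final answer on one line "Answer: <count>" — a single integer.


input #1 (g=4, u=4, z=3): events B2->E, B1->T, B2->E, B1->T, B2->E, B1->T, B2->E, B1->T, B2->E, B1->T, B2->S, B1->F, B3->F, B4->T, ...; covers B1=T, B1=F, B2=S, B2=E, B3=F, B4=T, B5=F, B6=E, B7=F, B8=F, B9=S
input #2 (g=4, u=4, z=1): events B2->E, B1->T, B2->E, B1->T, B2->E, B1->T, B2->E, B1->T, B2->E, B1->T, B2->S, B1->F, B3->F, B4->T, ...; covers B1=T, B1=F, B2=S, B2=E, B3=F, B4=T, B5=F, B6=E, B7=F, B8=F, B9=S
input #3 (g=0, u=5, z=-3): events B2->E, B1->F, B3->F, B4->F, B6->S, B5->F, B7->T; covers B1=F, B2=E, B3=F, B4=F, B5=F, B6=S, B7=T
input #4 (g=4, u=1, z=-3): events B2->E, B1->F, B3->F, B4->F, B6->S, B5->F, B7->F, B9->E, B8->F; covers B1=F, B2=E, B3=F, B4=F, B5=F, B6=S, B7=F, B8=F, B9=E
input #5 (g=4, u=5, z=-3): events B2->E, B1->F, B3->F, B4->F, B6->S, B5->F, B7->F, B9->E, B8->T; covers B1=F, B2=E, B3=F, B4=F, B5=F, B6=S, B7=F, B8=T, B9=E
input #6 (g=1, u=4, z=3): events B2->E, B1->T, B2->E, B1->T, B2->E, B1->T, B2->E, B1->T, B2->E, B1->T, B2->S, B1->F, B3->F, B4->T, ...; covers B1=T, B1=F, B2=S, B2=E, B3=F, B4=T, B5=F, B6=E, B7=T
input #7 (g=0, u=2, z=0): events B2->E, B1->T, B2->E, B1->T, B2->E, B1->T, B2->E, B1->T, B2->E, B1->T, B2->S, B1->F, B3->F, B4->T, ...; covers B1=T, B1=F, B2=S, B2=E, B3=F, B4=T, B5=F, B6=S, B7=T
input #8 (g=5, u=2, z=1): events B2->E, B1->T, B2->E, B1->T, B2->E, B1->T, B2->E, B1->T, B2->E, B1->T, B2->S, B1->F, B3->F, B4->T, ...; covers B1=T, B1=F, B2=S, B2=E, B3=F, B4=T, B5=F, B6=S, B7=F, B8=F, B9=S
input #9 (g=1, u=4, z=-3): events B2->E, B1->F, B3->F, B4->F, B6->S, B5->F, B7->T; covers B1=F, B2=E, B3=F, B4=F, B5=F, B6=S, B7=T
the full pool covers 16 outcomes: B1=T, B1=F, B2=S, B2=E, B3=F, B4=T, B4=F, B5=F, B6=S, B6=E, B7=T, B7=F, B8=T, B8=F, B9=S, B9=E
no size-1 subset reaches all 16 outcomes (best union: 11/16)
no size-2 subset reaches all 16 outcomes (best union: 15/16)
size 3: inputs {1, 3, 5} cover all 16 outcomes, and no lexicographically smaller subset of this size does
Answer: 3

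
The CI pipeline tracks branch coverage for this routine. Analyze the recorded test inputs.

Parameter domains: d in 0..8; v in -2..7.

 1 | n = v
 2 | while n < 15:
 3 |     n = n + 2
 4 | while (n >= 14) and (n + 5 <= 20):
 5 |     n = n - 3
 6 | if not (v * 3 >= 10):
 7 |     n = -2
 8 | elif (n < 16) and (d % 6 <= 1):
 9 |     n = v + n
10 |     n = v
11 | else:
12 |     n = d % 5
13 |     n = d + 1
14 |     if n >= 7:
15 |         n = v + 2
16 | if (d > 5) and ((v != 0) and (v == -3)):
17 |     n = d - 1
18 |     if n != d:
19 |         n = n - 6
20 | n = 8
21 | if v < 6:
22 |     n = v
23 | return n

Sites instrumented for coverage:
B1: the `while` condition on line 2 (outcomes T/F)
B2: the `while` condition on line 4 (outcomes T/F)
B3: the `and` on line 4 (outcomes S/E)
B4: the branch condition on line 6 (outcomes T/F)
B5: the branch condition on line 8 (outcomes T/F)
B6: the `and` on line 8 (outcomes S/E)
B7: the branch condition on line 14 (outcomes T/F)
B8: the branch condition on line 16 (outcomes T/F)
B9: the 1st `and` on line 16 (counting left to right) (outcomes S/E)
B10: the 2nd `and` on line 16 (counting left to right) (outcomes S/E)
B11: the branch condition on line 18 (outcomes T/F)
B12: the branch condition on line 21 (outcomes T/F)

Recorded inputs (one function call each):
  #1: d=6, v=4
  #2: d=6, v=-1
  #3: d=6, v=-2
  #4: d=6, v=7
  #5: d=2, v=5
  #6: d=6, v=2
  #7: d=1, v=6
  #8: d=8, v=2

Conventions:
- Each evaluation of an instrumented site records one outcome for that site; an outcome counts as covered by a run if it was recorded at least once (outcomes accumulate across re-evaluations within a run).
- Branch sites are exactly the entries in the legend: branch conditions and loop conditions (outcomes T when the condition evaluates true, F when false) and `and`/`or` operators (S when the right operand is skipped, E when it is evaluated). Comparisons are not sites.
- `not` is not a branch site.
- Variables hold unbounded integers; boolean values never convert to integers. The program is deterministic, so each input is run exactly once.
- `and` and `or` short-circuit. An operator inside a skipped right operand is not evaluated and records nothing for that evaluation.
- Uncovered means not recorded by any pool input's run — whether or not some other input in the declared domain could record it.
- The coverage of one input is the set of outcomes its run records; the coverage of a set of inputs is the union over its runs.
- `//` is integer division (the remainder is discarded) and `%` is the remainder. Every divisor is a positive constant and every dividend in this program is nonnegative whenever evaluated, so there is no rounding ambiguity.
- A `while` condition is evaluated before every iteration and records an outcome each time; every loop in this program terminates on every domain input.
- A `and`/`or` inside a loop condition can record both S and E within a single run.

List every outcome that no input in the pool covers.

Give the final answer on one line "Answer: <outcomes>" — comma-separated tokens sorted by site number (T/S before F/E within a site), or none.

#1 (d=6, v=4) -> B1->T, B1->T, B1->T, B1->T, B1->T, B1->T, B1->F, B3->E, B2->F, B4->F, B6->S, B5->F, B7->T, B9->E, ...; covered: B1=T, B1=F, B2=F, B3=E, B4=F, B5=F, B6=S, B7=T, B8=F, B9=E, B10=E, B12=T
#2 (d=6, v=-1) -> B1->T, B1->T, B1->T, B1->T, B1->T, B1->T, B1->T, B1->T, B1->F, B3->E, B2->T, B3->S, B2->F, B4->T, ...; covered: B1=T, B1=F, B2=T, B2=F, B3=S, B3=E, B4=T, B8=F, B9=E, B10=E, B12=T
#3 (d=6, v=-2) -> B1->T, B1->T, B1->T, B1->T, B1->T, B1->T, B1->T, B1->T, B1->T, B1->F, B3->E, B2->F, B4->T, B9->E, ...; covered: B1=T, B1=F, B2=F, B3=E, B4=T, B8=F, B9=E, B10=E, B12=T
#4 (d=6, v=7) -> B1->T, B1->T, B1->T, B1->T, B1->F, B3->E, B2->T, B3->S, B2->F, B4->F, B6->E, B5->T, B9->E, B10->E, ...; covered: B1=T, B1=F, B2=T, B2=F, B3=S, B3=E, B4=F, B5=T, B6=E, B8=F, B9=E, B10=E, B12=F
#5 (d=2, v=5) -> B1->T, B1->T, B1->T, B1->T, B1->T, B1->F, B3->E, B2->T, B3->S, B2->F, B4->F, B6->E, B5->F, B7->F, ...; covered: B1=T, B1=F, B2=T, B2=F, B3=S, B3=E, B4=F, B5=F, B6=E, B7=F, B8=F, B9=S, B12=T
#6 (d=6, v=2) -> B1->T, B1->T, B1->T, B1->T, B1->T, B1->T, B1->T, B1->F, B3->E, B2->F, B4->T, B9->E, B10->E, B8->F, ...; covered: B1=T, B1=F, B2=F, B3=E, B4=T, B8=F, B9=E, B10=E, B12=T
#7 (d=1, v=6) -> B1->T, B1->T, B1->T, B1->T, B1->T, B1->F, B3->E, B2->F, B4->F, B6->S, B5->F, B7->F, B9->S, B8->F, ...; covered: B1=T, B1=F, B2=F, B3=E, B4=F, B5=F, B6=S, B7=F, B8=F, B9=S, B12=F
#8 (d=8, v=2) -> B1->T, B1->T, B1->T, B1->T, B1->T, B1->T, B1->T, B1->F, B3->E, B2->F, B4->T, B9->E, B10->E, B8->F, ...; covered: B1=T, B1=F, B2=F, B3=E, B4=T, B8=F, B9=E, B10=E, B12=T
union over the pool: B1=T, B1=F, B2=T, B2=F, B3=S, B3=E, B4=T, B4=F, B5=T, B5=F, B6=S, B6=E, B7=T, B7=F, B8=F, B9=S, B9=E, B10=E, B12=T, B12=F
uncovered (4 of 24): B8=T, B10=S, B11=T, B11=F

Answer: B8=T, B10=S, B11=T, B11=F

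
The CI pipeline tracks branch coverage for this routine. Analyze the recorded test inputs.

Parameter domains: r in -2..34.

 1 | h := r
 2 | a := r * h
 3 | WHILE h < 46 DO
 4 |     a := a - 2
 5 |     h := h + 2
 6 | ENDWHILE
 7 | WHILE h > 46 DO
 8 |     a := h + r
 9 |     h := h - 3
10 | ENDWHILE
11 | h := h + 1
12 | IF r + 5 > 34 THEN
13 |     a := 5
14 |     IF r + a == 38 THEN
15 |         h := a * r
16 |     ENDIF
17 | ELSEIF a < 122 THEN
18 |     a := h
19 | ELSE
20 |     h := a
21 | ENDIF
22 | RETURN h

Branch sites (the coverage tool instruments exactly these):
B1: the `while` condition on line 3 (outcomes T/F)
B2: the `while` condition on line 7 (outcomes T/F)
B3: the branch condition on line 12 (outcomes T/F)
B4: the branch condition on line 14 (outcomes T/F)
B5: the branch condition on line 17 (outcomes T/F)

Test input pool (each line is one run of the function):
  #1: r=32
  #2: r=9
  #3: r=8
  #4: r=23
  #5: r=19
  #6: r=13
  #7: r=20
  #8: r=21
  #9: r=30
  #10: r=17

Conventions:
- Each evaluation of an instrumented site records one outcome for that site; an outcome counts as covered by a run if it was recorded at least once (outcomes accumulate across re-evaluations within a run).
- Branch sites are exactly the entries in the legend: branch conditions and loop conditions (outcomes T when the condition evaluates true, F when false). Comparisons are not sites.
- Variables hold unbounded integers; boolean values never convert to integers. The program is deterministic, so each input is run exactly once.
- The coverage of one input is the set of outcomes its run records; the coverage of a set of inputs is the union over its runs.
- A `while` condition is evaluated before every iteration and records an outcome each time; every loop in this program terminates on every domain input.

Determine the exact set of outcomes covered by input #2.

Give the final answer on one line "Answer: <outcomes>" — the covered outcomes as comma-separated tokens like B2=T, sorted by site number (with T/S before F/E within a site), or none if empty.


Event log for input #2 (r=9):
  B1->T, B1->T, B1->T, B1->T, B1->T, B1->T, B1->T, B1->T, B1->T, B1->T
  B1->T, B1->T, B1->T, B1->T, B1->T, B1->T, B1->T, B1->T, B1->T, B1->F
  B2->T, B2->F, B3->F, B5->T
deduplicating events, the covered set is: B1=T, B1=F, B2=T, B2=F, B3=F, B5=T
Answer: B1=T, B1=F, B2=T, B2=F, B3=F, B5=T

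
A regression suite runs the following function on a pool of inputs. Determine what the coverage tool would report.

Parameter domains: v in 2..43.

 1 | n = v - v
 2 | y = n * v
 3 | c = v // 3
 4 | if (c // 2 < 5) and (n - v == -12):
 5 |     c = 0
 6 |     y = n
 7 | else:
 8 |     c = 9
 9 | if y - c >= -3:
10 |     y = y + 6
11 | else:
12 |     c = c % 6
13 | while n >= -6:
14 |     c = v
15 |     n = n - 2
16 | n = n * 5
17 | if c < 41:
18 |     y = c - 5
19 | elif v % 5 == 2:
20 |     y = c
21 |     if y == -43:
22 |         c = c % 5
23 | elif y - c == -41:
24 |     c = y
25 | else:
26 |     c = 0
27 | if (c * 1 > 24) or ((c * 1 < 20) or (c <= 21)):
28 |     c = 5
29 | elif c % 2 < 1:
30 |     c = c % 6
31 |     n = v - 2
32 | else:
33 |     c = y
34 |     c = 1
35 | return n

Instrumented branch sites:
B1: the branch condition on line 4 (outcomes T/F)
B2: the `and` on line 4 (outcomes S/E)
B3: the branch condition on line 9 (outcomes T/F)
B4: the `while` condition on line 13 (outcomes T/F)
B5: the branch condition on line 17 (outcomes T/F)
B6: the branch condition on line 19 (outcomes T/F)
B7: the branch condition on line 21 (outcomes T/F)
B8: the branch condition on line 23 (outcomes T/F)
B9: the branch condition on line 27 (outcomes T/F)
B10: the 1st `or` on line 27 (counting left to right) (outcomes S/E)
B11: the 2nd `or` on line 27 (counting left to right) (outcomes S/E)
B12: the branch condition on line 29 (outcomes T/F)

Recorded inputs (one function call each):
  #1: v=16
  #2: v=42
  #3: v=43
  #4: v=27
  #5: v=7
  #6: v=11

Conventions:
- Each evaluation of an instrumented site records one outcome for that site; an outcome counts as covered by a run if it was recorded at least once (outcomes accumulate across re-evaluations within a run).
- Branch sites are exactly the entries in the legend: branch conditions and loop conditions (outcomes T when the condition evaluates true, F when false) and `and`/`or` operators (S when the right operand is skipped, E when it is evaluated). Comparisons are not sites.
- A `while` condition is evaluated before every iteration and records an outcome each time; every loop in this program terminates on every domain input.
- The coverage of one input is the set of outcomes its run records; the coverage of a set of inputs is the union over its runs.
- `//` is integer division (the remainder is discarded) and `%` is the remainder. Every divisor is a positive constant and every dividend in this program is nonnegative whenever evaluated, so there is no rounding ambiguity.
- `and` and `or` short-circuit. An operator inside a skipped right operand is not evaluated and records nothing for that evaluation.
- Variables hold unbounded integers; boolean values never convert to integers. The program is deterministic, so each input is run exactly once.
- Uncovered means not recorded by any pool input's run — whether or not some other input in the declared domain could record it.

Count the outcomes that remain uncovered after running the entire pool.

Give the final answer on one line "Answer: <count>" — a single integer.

test 1 (v=16) fires B2->E, B1->F, B3->F, B4->T, B4->T, B4->T, B4->T, B4->F, B5->T, B10->E, B11->S, B9->T; hits B1=F, B2=E, B3=F, B4=T, B4=F, B5=T, B9=T, B10=E, B11=S
test 2 (v=42) fires B2->S, B1->F, B3->F, B4->T, B4->T, B4->T, B4->T, B4->F, B5->F, B6->T, B7->F, B10->S, B9->T; hits B1=F, B2=S, B3=F, B4=T, B4=F, B5=F, B6=T, B7=F, B9=T, B10=S
test 3 (v=43) fires B2->S, B1->F, B3->F, B4->T, B4->T, B4->T, B4->T, B4->F, B5->F, B6->F, B8->F, B10->E, B11->S, B9->T; hits B1=F, B2=S, B3=F, B4=T, B4=F, B5=F, B6=F, B8=F, B9=T, B10=E, B11=S
test 4 (v=27) fires B2->E, B1->F, B3->F, B4->T, B4->T, B4->T, B4->T, B4->F, B5->T, B10->S, B9->T; hits B1=F, B2=E, B3=F, B4=T, B4=F, B5=T, B9=T, B10=S
test 5 (v=7) fires B2->E, B1->F, B3->F, B4->T, B4->T, B4->T, B4->T, B4->F, B5->T, B10->E, B11->S, B9->T; hits B1=F, B2=E, B3=F, B4=T, B4=F, B5=T, B9=T, B10=E, B11=S
test 6 (v=11) fires B2->E, B1->F, B3->F, B4->T, B4->T, B4->T, B4->T, B4->F, B5->T, B10->E, B11->S, B9->T; hits B1=F, B2=E, B3=F, B4=T, B4=F, B5=T, B9=T, B10=E, B11=S
union over the pool: B1=F, B2=S, B2=E, B3=F, B4=T, B4=F, B5=T, B5=F, B6=T, B6=F, B7=F, B8=F, B9=T, B10=S, B10=E, B11=S
uncovered (8 of 24): B1=T, B3=T, B7=T, B8=T, B9=F, B11=E, B12=T, B12=F

Answer: 8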